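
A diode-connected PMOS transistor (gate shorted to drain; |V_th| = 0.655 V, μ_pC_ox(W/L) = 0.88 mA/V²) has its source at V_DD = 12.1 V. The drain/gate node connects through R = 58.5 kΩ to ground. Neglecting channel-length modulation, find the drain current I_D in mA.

With gate tied to drain, V_SG = V_SD ≥ V_SG − |V_th|, so the device is in saturation.
KCL at the drain: ½ k_p (V_SG − |V_th|)² = (V_DD − V_SG)/R.
Let x = V_SG − 0.655. Then 25.7 x² + x − 11.45 = 0, giving x = 0.648 V (positive root), so V_SG = 1.3 V.
I_D = (V_DD − V_SG)/R = (12.1 − 1.3) / 58.5 = 0.185 mA.

I_D = 0.185 mA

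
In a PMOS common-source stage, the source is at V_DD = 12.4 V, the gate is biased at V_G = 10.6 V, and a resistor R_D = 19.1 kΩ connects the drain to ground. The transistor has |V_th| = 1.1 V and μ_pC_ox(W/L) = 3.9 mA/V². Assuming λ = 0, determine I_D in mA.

V_SG = V_DD − V_G = 12.4 − 10.6 = 1.8 V, so V_ov = 1.8 − 1.1 = 0.7 V.
Assume saturation: I_D = ½ k_p V_ov² = 0.5 × 3.9 × 0.7² = 0.956 mA, giving V_SD = V_DD − I_D R_D = 12.4 − 0.956 × 19.1 = -5.85 V.
But -5.85 V < V_ov = 0.7 V, so the device is actually in triode.
In triode I_D = k_p[V_ov V_SD − ½ V_SD²] and I_D = (V_DD − V_SD)/R_D. Equating: 37.2 V_SD² − 53.14 V_SD + 12.4 = 0, giving V_SD = 0.294 V (the root below V_ov).
I_D = (12.4 − 0.294) / 19.1 = 0.634 mA.

I_D = 0.634 mA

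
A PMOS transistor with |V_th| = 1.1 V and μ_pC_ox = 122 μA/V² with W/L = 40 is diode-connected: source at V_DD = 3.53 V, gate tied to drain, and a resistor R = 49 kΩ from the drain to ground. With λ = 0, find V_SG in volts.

With gate tied to drain, V_SG = V_SD ≥ V_SG − |V_th|, so the device is in saturation.
k_p = μ_pC_ox · (W/L) = 4.88 mA/V².
KCL at the drain: ½ k_p (V_SG − |V_th|)² = (V_DD − V_SG)/R.
Let x = V_SG − 1.1. Then 120 x² + x − 2.43 = 0, giving x = 0.138 V (positive root), so V_SG = 1.24 V.
I_D = (V_DD − V_SG)/R = (3.53 − 1.24) / 49 = 0.0468 mA.

V_SG = 1.24 V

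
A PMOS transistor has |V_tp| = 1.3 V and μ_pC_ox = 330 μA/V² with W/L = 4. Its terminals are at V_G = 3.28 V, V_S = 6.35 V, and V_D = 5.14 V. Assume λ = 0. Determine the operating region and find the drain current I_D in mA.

V_SG = V_S − V_G = 6.35 − 3.28 = 3.07 V; V_SD = V_S − V_D = 6.35 − 5.14 = 1.21 V.
k_p = μ_pC_ox · (W/L) = 1.32 mA/V².
V_ov = V_SG − |V_tp| = 3.07 − 1.3 = 1.77 V.
Since V_SD = 1.21 V < V_ov = 1.77 V, the device is in the triode region.
I_D = k_p [V_ov · V_SD − ½ V_SD²] = 1.32 × [1.77 × 1.21 − 0.5 × 1.21²] = 1.86 mA.

Triode; I_D = 1.86 mA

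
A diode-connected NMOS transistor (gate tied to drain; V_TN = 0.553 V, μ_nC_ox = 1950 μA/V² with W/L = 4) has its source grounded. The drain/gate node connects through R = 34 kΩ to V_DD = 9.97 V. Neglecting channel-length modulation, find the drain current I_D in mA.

With gate tied to drain, V_GS = V_DS ≥ V_GS − V_TN, so the device is in saturation.
k_n = μ_nC_ox · (W/L) = 7.8 mA/V².
KCL at the drain: ½ k_n (V_GS − V_TN)² = (V_DD − V_GS)/R.
Let x = V_GS − 0.553. Then 133 x² + x − 9.417 = 0, giving x = 0.263 V (positive root), so V_GS = 0.816 V.
I_D = (V_DD − V_GS)/R = (9.97 − 0.816) / 34 = 0.269 mA.

I_D = 0.269 mA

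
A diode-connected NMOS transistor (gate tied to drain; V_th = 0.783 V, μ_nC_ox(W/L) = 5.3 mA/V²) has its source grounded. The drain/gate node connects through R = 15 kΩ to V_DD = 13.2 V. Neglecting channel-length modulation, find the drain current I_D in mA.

I_D = 0.791 mA

With gate tied to drain, V_GS = V_DS ≥ V_GS − V_th, so the device is in saturation.
KCL at the drain: ½ k_n (V_GS − V_th)² = (V_DD − V_GS)/R.
Let x = V_GS − 0.783. Then 39.8 x² + x − 12.42 = 0, giving x = 0.546 V (positive root), so V_GS = 1.33 V.
I_D = (V_DD − V_GS)/R = (13.2 − 1.33) / 15 = 0.791 mA.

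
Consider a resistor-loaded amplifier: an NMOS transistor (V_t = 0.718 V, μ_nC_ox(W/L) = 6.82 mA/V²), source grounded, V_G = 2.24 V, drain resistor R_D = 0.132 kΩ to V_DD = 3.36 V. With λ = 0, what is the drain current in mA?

V_GS = V_G = 2.24 V, so V_ov = 2.24 − 0.718 = 1.52 V.
Assume saturation: I_D = ½ k_n V_ov² = 0.5 × 6.82 × 1.52² = 7.9 mA, giving V_DS = V_DD − I_D R_D = 3.36 − 7.9 × 0.132 = 2.32 V.
V_DS = 2.32 V ≥ V_ov = 1.52 V, confirming saturation.

I_D = 7.90 mA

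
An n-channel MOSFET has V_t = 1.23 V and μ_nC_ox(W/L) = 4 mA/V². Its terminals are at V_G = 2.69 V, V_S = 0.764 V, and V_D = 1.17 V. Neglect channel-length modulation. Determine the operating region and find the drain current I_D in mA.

Triode; I_D = 0.801 mA

V_GS = V_G − V_S = 2.69 − 0.764 = 1.93 V; V_DS = V_D − V_S = 1.17 − 0.764 = 0.406 V.
V_ov = V_GS − V_t = 1.93 − 1.23 = 0.696 V.
Since V_DS = 0.406 V < V_ov = 0.696 V, the device is in the triode region.
I_D = k_n [V_ov · V_DS − ½ V_DS²] = 4 × [0.696 × 0.406 − 0.5 × 0.406²] = 0.801 mA.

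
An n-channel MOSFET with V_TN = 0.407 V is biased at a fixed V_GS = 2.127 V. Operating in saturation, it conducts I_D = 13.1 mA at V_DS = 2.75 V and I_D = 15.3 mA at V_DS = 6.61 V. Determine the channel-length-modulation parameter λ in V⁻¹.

λ = 0.0494 V⁻¹

With V_GS fixed, I_D ∝ (1 + λ V_DS) in saturation, so I_D2/I_D1 = (1 + λ V_DS2)/(1 + λ V_DS1).
15.3/13.1 = 1.168 = (1 + 6.61 λ)/(1 + 2.75 λ).
Solving: λ (I_D1 V_DS2 − I_D2 V_DS1) = I_D2 − I_D1, so λ = (15.3 − 13.1) / (13.1 × 6.61 − 15.3 × 2.75) = 2.2 / 44.5 = 0.0494 V⁻¹.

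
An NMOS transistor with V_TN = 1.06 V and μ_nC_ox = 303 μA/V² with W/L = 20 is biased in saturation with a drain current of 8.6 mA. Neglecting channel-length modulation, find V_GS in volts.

k_n = μ_nC_ox · (W/L) = 6.06 mA/V².
In saturation I_D = ½ k_n (V_GS − V_TN)², so V_GS − V_TN = √(2 I_D / k_n) = √(2 × 8.6 / 6.06) = 1.68 V.
V_GS = 1.06 + 1.68 = 2.74 V.

V_GS = 2.74 V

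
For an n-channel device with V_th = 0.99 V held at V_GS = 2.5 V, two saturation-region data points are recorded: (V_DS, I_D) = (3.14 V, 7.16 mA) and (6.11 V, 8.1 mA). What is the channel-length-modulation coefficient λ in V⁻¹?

With V_GS fixed, I_D ∝ (1 + λ V_DS) in saturation, so I_D2/I_D1 = (1 + λ V_DS2)/(1 + λ V_DS1).
8.1/7.16 = 1.131 = (1 + 6.11 λ)/(1 + 3.14 λ).
Solving: λ (I_D1 V_DS2 − I_D2 V_DS1) = I_D2 − I_D1, so λ = (8.1 − 7.16) / (7.16 × 6.11 − 8.1 × 3.14) = 0.94 / 18.3 = 0.0513 V⁻¹.

λ = 0.0513 V⁻¹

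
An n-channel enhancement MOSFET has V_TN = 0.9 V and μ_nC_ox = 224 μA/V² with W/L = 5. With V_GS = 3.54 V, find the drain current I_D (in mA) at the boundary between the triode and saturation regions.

At the boundary V_DS = V_ov = V_GS − V_TN = 3.54 − 0.9 = 2.64 V.
k_n = μ_nC_ox · (W/L) = 1.12 mA/V².
I_D = ½ k_n V_ov² = 0.5 × 1.12 × 2.64² = 3.9 mA.

I_D = 3.90 mA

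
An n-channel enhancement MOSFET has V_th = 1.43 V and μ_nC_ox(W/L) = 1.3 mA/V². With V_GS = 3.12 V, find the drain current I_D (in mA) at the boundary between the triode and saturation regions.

At the boundary V_DS = V_ov = V_GS − V_th = 3.12 − 1.43 = 1.69 V.
I_D = ½ k_n V_ov² = 0.5 × 1.3 × 1.69² = 1.86 mA.

I_D = 1.86 mA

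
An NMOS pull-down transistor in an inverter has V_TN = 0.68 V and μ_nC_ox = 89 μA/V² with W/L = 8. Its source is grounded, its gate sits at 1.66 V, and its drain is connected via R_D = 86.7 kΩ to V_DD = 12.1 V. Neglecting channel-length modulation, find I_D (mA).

V_GS = V_G = 1.66 V, so V_ov = 1.66 − 0.68 = 0.98 V.
k_n = μ_nC_ox · (W/L) = 0.712 mA/V².
Assume saturation: I_D = ½ k_n V_ov² = 0.5 × 0.712 × 0.98² = 0.342 mA, giving V_DS = V_DD − I_D R_D = 12.1 − 0.342 × 86.7 = -17.5 V.
But -17.5 V < V_ov = 0.98 V, so the device is actually in triode.
In triode I_D = k_n[V_ov V_DS − ½ V_DS²] and I_D = (V_DD − V_DS)/R_D. Equating: 30.9 V_DS² − 61.5 V_DS + 12.1 = 0, giving V_DS = 0.221 V (the root below V_ov).
I_D = (12.1 − 0.221) / 86.7 = 0.137 mA.

I_D = 0.137 mA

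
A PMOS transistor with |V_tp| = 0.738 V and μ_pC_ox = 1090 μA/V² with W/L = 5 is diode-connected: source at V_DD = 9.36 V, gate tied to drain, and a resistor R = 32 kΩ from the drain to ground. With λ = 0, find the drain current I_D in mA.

I_D = 0.260 mA

With gate tied to drain, V_SG = V_SD ≥ V_SG − |V_tp|, so the device is in saturation.
k_p = μ_pC_ox · (W/L) = 5.45 mA/V².
KCL at the drain: ½ k_p (V_SG − |V_tp|)² = (V_DD − V_SG)/R.
Let x = V_SG − 0.738. Then 87.2 x² + x − 8.622 = 0, giving x = 0.309 V (positive root), so V_SG = 1.05 V.
I_D = (V_DD − V_SG)/R = (9.36 − 1.05) / 32 = 0.26 mA.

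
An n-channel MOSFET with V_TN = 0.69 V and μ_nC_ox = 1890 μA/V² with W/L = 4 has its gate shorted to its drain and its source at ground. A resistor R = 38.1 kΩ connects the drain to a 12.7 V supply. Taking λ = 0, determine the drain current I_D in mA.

With gate tied to drain, V_GS = V_DS ≥ V_GS − V_TN, so the device is in saturation.
k_n = μ_nC_ox · (W/L) = 7.56 mA/V².
KCL at the drain: ½ k_n (V_GS − V_TN)² = (V_DD − V_GS)/R.
Let x = V_GS − 0.69. Then 144 x² + x − 12.01 = 0, giving x = 0.285 V (positive root), so V_GS = 0.975 V.
I_D = (V_DD − V_GS)/R = (12.7 − 0.975) / 38.1 = 0.308 mA.

I_D = 0.308 mA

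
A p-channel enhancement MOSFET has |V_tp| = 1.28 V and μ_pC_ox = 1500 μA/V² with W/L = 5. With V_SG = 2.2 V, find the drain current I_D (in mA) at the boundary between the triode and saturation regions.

At the boundary V_SD = V_ov = V_SG − |V_tp| = 2.2 − 1.28 = 0.92 V.
k_p = μ_pC_ox · (W/L) = 7.5 mA/V².
I_D = ½ k_p V_ov² = 0.5 × 7.5 × 0.92² = 3.17 mA.

I_D = 3.17 mA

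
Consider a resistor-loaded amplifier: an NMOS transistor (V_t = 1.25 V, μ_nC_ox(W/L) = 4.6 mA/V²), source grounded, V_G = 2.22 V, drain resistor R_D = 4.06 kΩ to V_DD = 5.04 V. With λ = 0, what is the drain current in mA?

V_GS = V_G = 2.22 V, so V_ov = 2.22 − 1.25 = 0.97 V.
Assume saturation: I_D = ½ k_n V_ov² = 0.5 × 4.6 × 0.97² = 2.16 mA, giving V_DS = V_DD − I_D R_D = 5.04 − 2.16 × 4.06 = -3.75 V.
But -3.75 V < V_ov = 0.97 V, so the device is actually in triode.
In triode I_D = k_n[V_ov V_DS − ½ V_DS²] and I_D = (V_DD − V_DS)/R_D. Equating: 9.34 V_DS² − 19.12 V_DS + 5.04 = 0, giving V_DS = 0.311 V (the root below V_ov).
I_D = (5.04 − 0.311) / 4.06 = 1.16 mA.

I_D = 1.16 mA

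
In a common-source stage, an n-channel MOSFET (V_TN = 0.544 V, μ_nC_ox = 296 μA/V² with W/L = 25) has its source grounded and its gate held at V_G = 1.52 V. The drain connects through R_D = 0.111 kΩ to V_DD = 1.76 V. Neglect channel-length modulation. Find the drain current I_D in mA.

I_D = 3.52 mA

V_GS = V_G = 1.52 V, so V_ov = 1.52 − 0.544 = 0.976 V.
k_n = μ_nC_ox · (W/L) = 7.4 mA/V².
Assume saturation: I_D = ½ k_n V_ov² = 0.5 × 7.4 × 0.976² = 3.52 mA, giving V_DS = V_DD − I_D R_D = 1.76 − 3.52 × 0.111 = 1.37 V.
V_DS = 1.37 V ≥ V_ov = 0.976 V, confirming saturation.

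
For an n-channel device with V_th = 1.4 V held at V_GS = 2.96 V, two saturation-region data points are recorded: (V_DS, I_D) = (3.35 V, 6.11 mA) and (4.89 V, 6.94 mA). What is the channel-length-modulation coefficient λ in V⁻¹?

With V_GS fixed, I_D ∝ (1 + λ V_DS) in saturation, so I_D2/I_D1 = (1 + λ V_DS2)/(1 + λ V_DS1).
6.94/6.11 = 1.136 = (1 + 4.89 λ)/(1 + 3.35 λ).
Solving: λ (I_D1 V_DS2 − I_D2 V_DS1) = I_D2 − I_D1, so λ = (6.94 − 6.11) / (6.11 × 4.89 − 6.94 × 3.35) = 0.83 / 6.63 = 0.125 V⁻¹.

λ = 0.125 V⁻¹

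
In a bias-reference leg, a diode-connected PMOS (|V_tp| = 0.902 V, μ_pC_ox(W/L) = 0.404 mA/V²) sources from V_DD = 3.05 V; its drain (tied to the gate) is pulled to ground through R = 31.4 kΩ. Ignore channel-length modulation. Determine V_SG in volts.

With gate tied to drain, V_SG = V_SD ≥ V_SG − |V_tp|, so the device is in saturation.
KCL at the drain: ½ k_p (V_SG − |V_tp|)² = (V_DD − V_SG)/R.
Let x = V_SG − 0.902. Then 6.34 x² + x − 2.148 = 0, giving x = 0.508 V (positive root), so V_SG = 1.41 V.
I_D = (V_DD − V_SG)/R = (3.05 − 1.41) / 31.4 = 0.0522 mA.

V_SG = 1.41 V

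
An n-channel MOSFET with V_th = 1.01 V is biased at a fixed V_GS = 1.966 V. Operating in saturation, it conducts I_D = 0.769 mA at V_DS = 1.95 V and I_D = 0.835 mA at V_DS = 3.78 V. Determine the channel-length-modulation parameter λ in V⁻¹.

With V_GS fixed, I_D ∝ (1 + λ V_DS) in saturation, so I_D2/I_D1 = (1 + λ V_DS2)/(1 + λ V_DS1).
0.835/0.769 = 1.086 = (1 + 3.78 λ)/(1 + 1.95 λ).
Solving: λ (I_D1 V_DS2 − I_D2 V_DS1) = I_D2 − I_D1, so λ = (0.835 − 0.769) / (0.769 × 3.78 − 0.835 × 1.95) = 0.066 / 1.28 = 0.0516 V⁻¹.

λ = 0.0516 V⁻¹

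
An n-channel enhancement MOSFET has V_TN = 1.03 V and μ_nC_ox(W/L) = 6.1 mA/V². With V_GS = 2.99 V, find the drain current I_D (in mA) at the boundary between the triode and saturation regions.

At the boundary V_DS = V_ov = V_GS − V_TN = 2.99 − 1.03 = 1.96 V.
I_D = ½ k_n V_ov² = 0.5 × 6.1 × 1.96² = 11.7 mA.

I_D = 11.7 mA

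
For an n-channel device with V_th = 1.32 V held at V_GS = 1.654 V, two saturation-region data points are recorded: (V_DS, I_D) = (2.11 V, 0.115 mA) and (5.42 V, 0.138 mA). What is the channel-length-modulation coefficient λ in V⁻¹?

With V_GS fixed, I_D ∝ (1 + λ V_DS) in saturation, so I_D2/I_D1 = (1 + λ V_DS2)/(1 + λ V_DS1).
0.138/0.115 = 1.2 = (1 + 5.42 λ)/(1 + 2.11 λ).
Solving: λ (I_D1 V_DS2 − I_D2 V_DS1) = I_D2 − I_D1, so λ = (0.138 − 0.115) / (0.115 × 5.42 − 0.138 × 2.11) = 0.023 / 0.332 = 0.0693 V⁻¹.

λ = 0.0693 V⁻¹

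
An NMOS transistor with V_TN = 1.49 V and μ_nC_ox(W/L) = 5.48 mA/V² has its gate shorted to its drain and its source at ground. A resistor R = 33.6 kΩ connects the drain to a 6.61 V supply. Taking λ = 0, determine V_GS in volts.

With gate tied to drain, V_GS = V_DS ≥ V_GS − V_TN, so the device is in saturation.
KCL at the drain: ½ k_n (V_GS − V_TN)² = (V_DD − V_GS)/R.
Let x = V_GS − 1.49. Then 92.1 x² + x − 5.12 = 0, giving x = 0.23 V (positive root), so V_GS = 1.72 V.
I_D = (V_DD − V_GS)/R = (6.61 − 1.72) / 33.6 = 0.146 mA.

V_GS = 1.72 V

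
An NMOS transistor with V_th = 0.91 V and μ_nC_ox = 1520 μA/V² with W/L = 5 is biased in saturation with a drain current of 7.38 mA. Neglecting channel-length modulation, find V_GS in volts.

k_n = μ_nC_ox · (W/L) = 7.6 mA/V².
In saturation I_D = ½ k_n (V_GS − V_th)², so V_GS − V_th = √(2 I_D / k_n) = √(2 × 7.38 / 7.6) = 1.39 V.
V_GS = 0.91 + 1.39 = 2.3 V.

V_GS = 2.30 V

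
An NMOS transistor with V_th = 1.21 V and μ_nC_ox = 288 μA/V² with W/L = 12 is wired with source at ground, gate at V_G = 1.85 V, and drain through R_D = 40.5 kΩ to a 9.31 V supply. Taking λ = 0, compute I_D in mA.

V_GS = V_G = 1.85 V, so V_ov = 1.85 − 1.21 = 0.64 V.
k_n = μ_nC_ox · (W/L) = 3.456 mA/V².
Assume saturation: I_D = ½ k_n V_ov² = 0.5 × 3.456 × 0.64² = 0.708 mA, giving V_DS = V_DD − I_D R_D = 9.31 − 0.708 × 40.5 = -19.4 V.
But -19.4 V < V_ov = 0.64 V, so the device is actually in triode.
In triode I_D = k_n[V_ov V_DS − ½ V_DS²] and I_D = (V_DD − V_DS)/R_D. Equating: 70 V_DS² − 90.58 V_DS + 9.31 = 0, giving V_DS = 0.113 V (the root below V_ov).
I_D = (9.31 − 0.113) / 40.5 = 0.227 mA.

I_D = 0.227 mA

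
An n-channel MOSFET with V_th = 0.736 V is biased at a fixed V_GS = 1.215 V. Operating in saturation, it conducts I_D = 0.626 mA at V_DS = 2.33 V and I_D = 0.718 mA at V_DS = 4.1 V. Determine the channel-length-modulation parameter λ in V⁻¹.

With V_GS fixed, I_D ∝ (1 + λ V_DS) in saturation, so I_D2/I_D1 = (1 + λ V_DS2)/(1 + λ V_DS1).
0.718/0.626 = 1.147 = (1 + 4.1 λ)/(1 + 2.33 λ).
Solving: λ (I_D1 V_DS2 − I_D2 V_DS1) = I_D2 − I_D1, so λ = (0.718 − 0.626) / (0.626 × 4.1 − 0.718 × 2.33) = 0.092 / 0.894 = 0.103 V⁻¹.

λ = 0.103 V⁻¹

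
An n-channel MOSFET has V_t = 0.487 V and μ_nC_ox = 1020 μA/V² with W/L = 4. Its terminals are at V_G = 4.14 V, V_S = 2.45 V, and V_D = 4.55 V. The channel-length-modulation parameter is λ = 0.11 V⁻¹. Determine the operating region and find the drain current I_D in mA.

Saturation; I_D = 3.63 mA

V_GS = V_G − V_S = 4.14 − 2.45 = 1.69 V; V_DS = V_D − V_S = 4.55 − 2.45 = 2.1 V.
k_n = μ_nC_ox · (W/L) = 4.08 mA/V².
V_ov = V_GS − V_t = 1.69 − 0.487 = 1.2 V.
Since V_DS = 2.1 V ≥ V_ov = 1.2 V, the device is in saturation.
I_D = ½ k_n V_ov² (1 + λ V_DS) = 0.5 × 4.08 × 1.2² × (1 + 0.11 × 2.1) = 3.63 mA.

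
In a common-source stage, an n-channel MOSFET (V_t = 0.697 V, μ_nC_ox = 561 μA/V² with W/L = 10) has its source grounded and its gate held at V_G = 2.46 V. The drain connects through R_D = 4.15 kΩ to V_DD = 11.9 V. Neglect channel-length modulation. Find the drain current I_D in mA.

I_D = 2.79 mA

V_GS = V_G = 2.46 V, so V_ov = 2.46 − 0.697 = 1.76 V.
k_n = μ_nC_ox · (W/L) = 5.61 mA/V².
Assume saturation: I_D = ½ k_n V_ov² = 0.5 × 5.61 × 1.76² = 8.72 mA, giving V_DS = V_DD − I_D R_D = 11.9 − 8.72 × 4.15 = -24.3 V.
But -24.3 V < V_ov = 1.76 V, so the device is actually in triode.
In triode I_D = k_n[V_ov V_DS − ½ V_DS²] and I_D = (V_DD − V_DS)/R_D. Equating: 11.6 V_DS² − 42.05 V_DS + 11.9 = 0, giving V_DS = 0.31 V (the root below V_ov).
I_D = (11.9 − 0.31) / 4.15 = 2.79 mA.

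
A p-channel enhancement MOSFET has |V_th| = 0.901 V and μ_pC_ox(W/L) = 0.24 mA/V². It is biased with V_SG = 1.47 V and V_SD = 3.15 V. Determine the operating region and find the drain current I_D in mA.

V_ov = V_SG − |V_th| = 1.47 − 0.901 = 0.569 V.
Since V_SD = 3.15 V ≥ V_ov = 0.569 V, the device is in saturation.
I_D = ½ k_p V_ov² = 0.5 × 0.24 × 0.569² = 0.0389 mA.

Saturation; I_D = 0.0389 mA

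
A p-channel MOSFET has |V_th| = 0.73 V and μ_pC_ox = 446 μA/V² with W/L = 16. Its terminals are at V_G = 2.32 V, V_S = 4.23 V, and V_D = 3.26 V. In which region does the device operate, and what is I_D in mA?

Triode; I_D = 4.81 mA

V_SG = V_S − V_G = 4.23 − 2.32 = 1.91 V; V_SD = V_S − V_D = 4.23 − 3.26 = 0.97 V.
k_p = μ_pC_ox · (W/L) = 7.136 mA/V².
V_ov = V_SG − |V_th| = 1.91 − 0.73 = 1.18 V.
Since V_SD = 0.97 V < V_ov = 1.18 V, the device is in the triode region.
I_D = k_p [V_ov · V_SD − ½ V_SD²] = 7.136 × [1.18 × 0.97 − 0.5 × 0.97²] = 4.81 mA.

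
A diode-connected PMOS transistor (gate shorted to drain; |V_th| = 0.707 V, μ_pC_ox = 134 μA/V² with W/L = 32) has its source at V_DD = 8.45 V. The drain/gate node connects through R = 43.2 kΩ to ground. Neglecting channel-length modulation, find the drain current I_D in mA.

I_D = 0.173 mA

With gate tied to drain, V_SG = V_SD ≥ V_SG − |V_th|, so the device is in saturation.
k_p = μ_pC_ox · (W/L) = 4.288 mA/V².
KCL at the drain: ½ k_p (V_SG − |V_th|)² = (V_DD − V_SG)/R.
Let x = V_SG − 0.707. Then 92.6 x² + x − 7.743 = 0, giving x = 0.284 V (positive root), so V_SG = 0.991 V.
I_D = (V_DD − V_SG)/R = (8.45 − 0.991) / 43.2 = 0.173 mA.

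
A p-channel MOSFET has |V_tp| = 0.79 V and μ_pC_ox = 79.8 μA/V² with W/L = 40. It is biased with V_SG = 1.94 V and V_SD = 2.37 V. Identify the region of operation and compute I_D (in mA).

k_p = μ_pC_ox · (W/L) = 3.192 mA/V².
V_ov = V_SG − |V_tp| = 1.94 − 0.79 = 1.15 V.
Since V_SD = 2.37 V ≥ V_ov = 1.15 V, the device is in saturation.
I_D = ½ k_p V_ov² = 0.5 × 3.192 × 1.15² = 2.11 mA.

Saturation; I_D = 2.11 mA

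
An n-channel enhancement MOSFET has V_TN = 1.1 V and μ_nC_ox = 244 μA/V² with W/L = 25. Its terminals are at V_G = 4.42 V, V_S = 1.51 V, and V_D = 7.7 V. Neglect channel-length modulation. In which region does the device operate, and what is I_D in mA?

Saturation; I_D = 9.99 mA

V_GS = V_G − V_S = 4.42 − 1.51 = 2.91 V; V_DS = V_D − V_S = 7.7 − 1.51 = 6.19 V.
k_n = μ_nC_ox · (W/L) = 6.1 mA/V².
V_ov = V_GS − V_TN = 2.91 − 1.1 = 1.81 V.
Since V_DS = 6.19 V ≥ V_ov = 1.81 V, the device is in saturation.
I_D = ½ k_n V_ov² = 0.5 × 6.1 × 1.81² = 9.99 mA.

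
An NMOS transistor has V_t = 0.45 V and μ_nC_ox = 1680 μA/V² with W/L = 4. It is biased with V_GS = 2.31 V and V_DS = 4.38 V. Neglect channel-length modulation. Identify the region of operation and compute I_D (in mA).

Saturation; I_D = 11.6 mA

k_n = μ_nC_ox · (W/L) = 6.72 mA/V².
V_ov = V_GS − V_t = 2.31 − 0.45 = 1.86 V.
Since V_DS = 4.38 V ≥ V_ov = 1.86 V, the device is in saturation.
I_D = ½ k_n V_ov² = 0.5 × 6.72 × 1.86² = 11.6 mA.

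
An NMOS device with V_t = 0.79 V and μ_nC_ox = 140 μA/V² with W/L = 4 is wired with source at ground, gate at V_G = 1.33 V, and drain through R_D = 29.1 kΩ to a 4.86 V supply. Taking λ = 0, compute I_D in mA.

I_D = 0.0816 mA

V_GS = V_G = 1.33 V, so V_ov = 1.33 − 0.79 = 0.54 V.
k_n = μ_nC_ox · (W/L) = 0.56 mA/V².
Assume saturation: I_D = ½ k_n V_ov² = 0.5 × 0.56 × 0.54² = 0.0816 mA, giving V_DS = V_DD − I_D R_D = 4.86 − 0.0816 × 29.1 = 2.48 V.
V_DS = 2.48 V ≥ V_ov = 0.54 V, confirming saturation.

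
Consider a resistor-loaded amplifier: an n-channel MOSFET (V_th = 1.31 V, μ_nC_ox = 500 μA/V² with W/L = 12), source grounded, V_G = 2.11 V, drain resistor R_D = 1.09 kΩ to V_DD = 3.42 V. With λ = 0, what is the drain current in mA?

I_D = 1.92 mA

V_GS = V_G = 2.11 V, so V_ov = 2.11 − 1.31 = 0.8 V.
k_n = μ_nC_ox · (W/L) = 6 mA/V².
Assume saturation: I_D = ½ k_n V_ov² = 0.5 × 6 × 0.8² = 1.92 mA, giving V_DS = V_DD − I_D R_D = 3.42 − 1.92 × 1.09 = 1.33 V.
V_DS = 1.33 V ≥ V_ov = 0.8 V, confirming saturation.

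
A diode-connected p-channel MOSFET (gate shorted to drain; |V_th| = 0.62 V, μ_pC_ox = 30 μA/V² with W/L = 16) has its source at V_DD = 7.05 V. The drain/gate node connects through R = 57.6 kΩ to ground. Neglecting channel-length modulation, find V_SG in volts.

With gate tied to drain, V_SG = V_SD ≥ V_SG − |V_th|, so the device is in saturation.
k_p = μ_pC_ox · (W/L) = 0.48 mA/V².
KCL at the drain: ½ k_p (V_SG − |V_th|)² = (V_DD − V_SG)/R.
Let x = V_SG − 0.62. Then 13.8 x² + x − 6.43 = 0, giving x = 0.647 V (positive root), so V_SG = 1.27 V.
I_D = (V_DD − V_SG)/R = (7.05 − 1.27) / 57.6 = 0.1 mA.

V_SG = 1.27 V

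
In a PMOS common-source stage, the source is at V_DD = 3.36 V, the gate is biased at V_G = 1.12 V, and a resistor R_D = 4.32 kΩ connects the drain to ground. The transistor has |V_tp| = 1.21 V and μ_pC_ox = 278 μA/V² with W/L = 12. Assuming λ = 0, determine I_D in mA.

V_SG = V_DD − V_G = 3.36 − 1.12 = 2.24 V, so V_ov = 2.24 − 1.21 = 1.03 V.
k_p = μ_pC_ox · (W/L) = 3.336 mA/V².
Assume saturation: I_D = ½ k_p V_ov² = 0.5 × 3.336 × 1.03² = 1.77 mA, giving V_SD = V_DD − I_D R_D = 3.36 − 1.77 × 4.32 = -4.28 V.
But -4.28 V < V_ov = 1.03 V, so the device is actually in triode.
In triode I_D = k_p[V_ov V_SD − ½ V_SD²] and I_D = (V_DD − V_SD)/R_D. Equating: 7.21 V_SD² − 15.84 V_SD + 3.36 = 0, giving V_SD = 0.238 V (the root below V_ov).
I_D = (3.36 − 0.238) / 4.32 = 0.723 mA.

I_D = 0.723 mA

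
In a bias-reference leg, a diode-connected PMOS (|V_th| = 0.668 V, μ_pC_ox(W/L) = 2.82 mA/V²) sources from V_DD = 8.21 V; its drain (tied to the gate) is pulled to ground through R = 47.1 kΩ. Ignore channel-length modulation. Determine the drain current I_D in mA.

I_D = 0.153 mA

With gate tied to drain, V_SG = V_SD ≥ V_SG − |V_th|, so the device is in saturation.
KCL at the drain: ½ k_p (V_SG − |V_th|)² = (V_DD − V_SG)/R.
Let x = V_SG − 0.668. Then 66.4 x² + x − 7.542 = 0, giving x = 0.33 V (positive root), so V_SG = 0.998 V.
I_D = (V_DD − V_SG)/R = (8.21 − 0.998) / 47.1 = 0.153 mA.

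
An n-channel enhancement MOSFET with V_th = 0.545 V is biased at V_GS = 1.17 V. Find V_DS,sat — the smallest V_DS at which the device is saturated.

The boundary between triode and saturation is V_DS = V_GS − V_th = V_ov.
V_ov = 1.17 − 0.545 = 0.625 V.

V_DS,sat = 0.625 V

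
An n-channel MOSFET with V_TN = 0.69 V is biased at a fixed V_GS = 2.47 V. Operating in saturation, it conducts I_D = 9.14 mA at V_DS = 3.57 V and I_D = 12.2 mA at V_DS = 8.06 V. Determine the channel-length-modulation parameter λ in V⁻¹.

With V_GS fixed, I_D ∝ (1 + λ V_DS) in saturation, so I_D2/I_D1 = (1 + λ V_DS2)/(1 + λ V_DS1).
12.2/9.14 = 1.335 = (1 + 8.06 λ)/(1 + 3.57 λ).
Solving: λ (I_D1 V_DS2 − I_D2 V_DS1) = I_D2 − I_D1, so λ = (12.2 − 9.14) / (9.14 × 8.06 − 12.2 × 3.57) = 3.06 / 30.1 = 0.102 V⁻¹.

λ = 0.102 V⁻¹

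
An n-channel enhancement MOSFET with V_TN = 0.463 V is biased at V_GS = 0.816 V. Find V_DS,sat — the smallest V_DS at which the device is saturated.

The boundary between triode and saturation is V_DS = V_GS − V_TN = V_ov.
V_ov = 0.816 − 0.463 = 0.353 V.

V_DS,sat = 0.353 V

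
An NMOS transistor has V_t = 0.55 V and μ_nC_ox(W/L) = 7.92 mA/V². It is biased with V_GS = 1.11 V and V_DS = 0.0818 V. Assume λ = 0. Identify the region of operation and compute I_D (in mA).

Triode; I_D = 0.336 mA

V_ov = V_GS − V_t = 1.11 − 0.55 = 0.56 V.
Since V_DS = 0.0818 V < V_ov = 0.56 V, the device is in the triode region.
I_D = k_n [V_ov · V_DS − ½ V_DS²] = 7.92 × [0.56 × 0.0818 − 0.5 × 0.0818²] = 0.336 mA.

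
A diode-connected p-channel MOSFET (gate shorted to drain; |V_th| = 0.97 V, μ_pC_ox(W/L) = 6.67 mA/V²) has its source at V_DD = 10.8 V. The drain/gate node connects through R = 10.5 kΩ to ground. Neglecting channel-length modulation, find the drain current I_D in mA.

With gate tied to drain, V_SG = V_SD ≥ V_SG − |V_th|, so the device is in saturation.
KCL at the drain: ½ k_p (V_SG − |V_th|)² = (V_DD − V_SG)/R.
Let x = V_SG − 0.97. Then 35 x² + x − 9.83 = 0, giving x = 0.516 V (positive root), so V_SG = 1.49 V.
I_D = (V_DD − V_SG)/R = (10.8 − 1.49) / 10.5 = 0.887 mA.

I_D = 0.887 mA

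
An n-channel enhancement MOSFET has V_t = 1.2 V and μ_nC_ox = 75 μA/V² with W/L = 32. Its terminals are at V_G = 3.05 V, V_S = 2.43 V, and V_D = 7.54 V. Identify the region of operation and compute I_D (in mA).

Cutoff; I_D = 0 mA

V_GS = V_G − V_S = 3.05 − 2.43 = 0.62 V; V_DS = V_D − V_S = 7.54 − 2.43 = 5.11 V.
V_GS = 0.62 V < V_t = 1.2 V, so the transistor is in cutoff.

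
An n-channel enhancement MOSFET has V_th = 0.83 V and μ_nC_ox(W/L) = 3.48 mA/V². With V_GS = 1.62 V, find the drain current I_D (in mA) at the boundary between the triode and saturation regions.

At the boundary V_DS = V_ov = V_GS − V_th = 1.62 − 0.83 = 0.79 V.
I_D = ½ k_n V_ov² = 0.5 × 3.48 × 0.79² = 1.09 mA.

I_D = 1.09 mA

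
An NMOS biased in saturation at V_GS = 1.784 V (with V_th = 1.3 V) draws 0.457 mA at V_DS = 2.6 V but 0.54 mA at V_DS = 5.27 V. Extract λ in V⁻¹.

With V_GS fixed, I_D ∝ (1 + λ V_DS) in saturation, so I_D2/I_D1 = (1 + λ V_DS2)/(1 + λ V_DS1).
0.54/0.457 = 1.182 = (1 + 5.27 λ)/(1 + 2.6 λ).
Solving: λ (I_D1 V_DS2 − I_D2 V_DS1) = I_D2 − I_D1, so λ = (0.54 − 0.457) / (0.457 × 5.27 − 0.54 × 2.6) = 0.083 / 1 = 0.0826 V⁻¹.

λ = 0.0826 V⁻¹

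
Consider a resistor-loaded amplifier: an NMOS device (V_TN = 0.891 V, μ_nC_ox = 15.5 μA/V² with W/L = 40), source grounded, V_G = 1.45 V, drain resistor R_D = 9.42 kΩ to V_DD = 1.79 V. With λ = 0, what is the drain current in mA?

V_GS = V_G = 1.45 V, so V_ov = 1.45 − 0.891 = 0.559 V.
k_n = μ_nC_ox · (W/L) = 0.62 mA/V².
Assume saturation: I_D = ½ k_n V_ov² = 0.5 × 0.62 × 0.559² = 0.0969 mA, giving V_DS = V_DD − I_D R_D = 1.79 − 0.0969 × 9.42 = 0.877 V.
V_DS = 0.877 V ≥ V_ov = 0.559 V, confirming saturation.

I_D = 0.0969 mA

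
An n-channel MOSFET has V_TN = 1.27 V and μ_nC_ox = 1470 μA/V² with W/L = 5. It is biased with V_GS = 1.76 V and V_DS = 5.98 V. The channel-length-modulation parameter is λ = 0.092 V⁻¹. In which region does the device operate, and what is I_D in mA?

Saturation; I_D = 1.37 mA

k_n = μ_nC_ox · (W/L) = 7.35 mA/V².
V_ov = V_GS − V_TN = 1.76 − 1.27 = 0.49 V.
Since V_DS = 5.98 V ≥ V_ov = 0.49 V, the device is in saturation.
I_D = ½ k_n V_ov² (1 + λ V_DS) = 0.5 × 7.35 × 0.49² × (1 + 0.092 × 5.98) = 1.37 mA.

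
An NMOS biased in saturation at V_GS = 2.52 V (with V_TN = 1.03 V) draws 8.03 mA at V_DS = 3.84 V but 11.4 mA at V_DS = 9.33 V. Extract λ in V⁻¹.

With V_GS fixed, I_D ∝ (1 + λ V_DS) in saturation, so I_D2/I_D1 = (1 + λ V_DS2)/(1 + λ V_DS1).
11.4/8.03 = 1.42 = (1 + 9.33 λ)/(1 + 3.84 λ).
Solving: λ (I_D1 V_DS2 − I_D2 V_DS1) = I_D2 − I_D1, so λ = (11.4 − 8.03) / (8.03 × 9.33 − 11.4 × 3.84) = 3.37 / 31.1 = 0.108 V⁻¹.

λ = 0.108 V⁻¹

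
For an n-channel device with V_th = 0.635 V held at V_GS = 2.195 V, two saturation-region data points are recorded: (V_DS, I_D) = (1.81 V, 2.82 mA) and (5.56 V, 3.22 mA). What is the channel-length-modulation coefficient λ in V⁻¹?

With V_GS fixed, I_D ∝ (1 + λ V_DS) in saturation, so I_D2/I_D1 = (1 + λ V_DS2)/(1 + λ V_DS1).
3.22/2.82 = 1.142 = (1 + 5.56 λ)/(1 + 1.81 λ).
Solving: λ (I_D1 V_DS2 − I_D2 V_DS1) = I_D2 − I_D1, so λ = (3.22 − 2.82) / (2.82 × 5.56 − 3.22 × 1.81) = 0.4 / 9.85 = 0.0406 V⁻¹.

λ = 0.0406 V⁻¹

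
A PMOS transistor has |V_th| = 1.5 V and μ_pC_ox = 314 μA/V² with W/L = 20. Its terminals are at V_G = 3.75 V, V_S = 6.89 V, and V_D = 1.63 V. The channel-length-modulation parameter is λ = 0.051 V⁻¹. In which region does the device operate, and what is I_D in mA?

Saturation; I_D = 10.7 mA

V_SG = V_S − V_G = 6.89 − 3.75 = 3.14 V; V_SD = V_S − V_D = 6.89 − 1.63 = 5.26 V.
k_p = μ_pC_ox · (W/L) = 6.28 mA/V².
V_ov = V_SG − |V_th| = 3.14 − 1.5 = 1.64 V.
Since V_SD = 5.26 V ≥ V_ov = 1.64 V, the device is in saturation.
I_D = ½ k_p V_ov² (1 + λ V_SD) = 0.5 × 6.28 × 1.64² × (1 + 0.051 × 5.26) = 10.7 mA.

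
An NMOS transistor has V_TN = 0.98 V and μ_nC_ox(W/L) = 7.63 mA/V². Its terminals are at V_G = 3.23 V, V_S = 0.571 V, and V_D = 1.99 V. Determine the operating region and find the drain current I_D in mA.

V_GS = V_G − V_S = 3.23 − 0.571 = 2.66 V; V_DS = V_D − V_S = 1.99 − 0.571 = 1.42 V.
V_ov = V_GS − V_TN = 2.66 − 0.98 = 1.68 V.
Since V_DS = 1.42 V < V_ov = 1.68 V, the device is in the triode region.
I_D = k_n [V_ov · V_DS − ½ V_DS²] = 7.63 × [1.68 × 1.42 − 0.5 × 1.42²] = 10.5 mA.

Triode; I_D = 10.5 mA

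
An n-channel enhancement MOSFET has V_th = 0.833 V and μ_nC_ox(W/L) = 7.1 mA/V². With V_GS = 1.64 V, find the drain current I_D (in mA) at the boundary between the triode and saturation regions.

I_D = 2.31 mA

At the boundary V_DS = V_ov = V_GS − V_th = 1.64 − 0.833 = 0.807 V.
I_D = ½ k_n V_ov² = 0.5 × 7.1 × 0.807² = 2.31 mA.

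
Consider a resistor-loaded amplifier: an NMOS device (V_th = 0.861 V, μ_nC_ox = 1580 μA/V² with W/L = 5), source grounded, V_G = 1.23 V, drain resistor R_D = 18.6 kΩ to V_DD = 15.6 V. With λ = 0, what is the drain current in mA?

I_D = 0.538 mA

V_GS = V_G = 1.23 V, so V_ov = 1.23 − 0.861 = 0.369 V.
k_n = μ_nC_ox · (W/L) = 7.9 mA/V².
Assume saturation: I_D = ½ k_n V_ov² = 0.5 × 7.9 × 0.369² = 0.538 mA, giving V_DS = V_DD − I_D R_D = 15.6 − 0.538 × 18.6 = 5.6 V.
V_DS = 5.6 V ≥ V_ov = 0.369 V, confirming saturation.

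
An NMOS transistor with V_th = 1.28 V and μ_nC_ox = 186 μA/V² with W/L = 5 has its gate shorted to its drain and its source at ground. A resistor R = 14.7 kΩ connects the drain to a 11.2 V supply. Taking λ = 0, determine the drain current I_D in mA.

With gate tied to drain, V_GS = V_DS ≥ V_GS − V_th, so the device is in saturation.
k_n = μ_nC_ox · (W/L) = 0.93 mA/V².
KCL at the drain: ½ k_n (V_GS − V_th)² = (V_DD − V_GS)/R.
Let x = V_GS − 1.28. Then 6.84 x² + x − 9.92 = 0, giving x = 1.13 V (positive root), so V_GS = 2.41 V.
I_D = (V_DD − V_GS)/R = (11.2 − 2.41) / 14.7 = 0.598 mA.

I_D = 0.598 mA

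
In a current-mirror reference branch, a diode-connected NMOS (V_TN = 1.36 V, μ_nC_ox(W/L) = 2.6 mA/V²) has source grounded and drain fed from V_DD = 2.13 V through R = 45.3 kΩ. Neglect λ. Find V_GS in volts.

V_GS = 1.47 V

With gate tied to drain, V_GS = V_DS ≥ V_GS − V_TN, so the device is in saturation.
KCL at the drain: ½ k_n (V_GS − V_TN)² = (V_DD − V_GS)/R.
Let x = V_GS − 1.36. Then 58.9 x² + x − 0.77 = 0, giving x = 0.106 V (positive root), so V_GS = 1.47 V.
I_D = (V_DD − V_GS)/R = (2.13 − 1.47) / 45.3 = 0.0147 mA.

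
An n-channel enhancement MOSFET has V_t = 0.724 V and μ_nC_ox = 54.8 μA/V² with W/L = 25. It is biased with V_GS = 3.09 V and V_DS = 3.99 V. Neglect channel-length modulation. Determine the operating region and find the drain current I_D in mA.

Saturation; I_D = 3.83 mA

k_n = μ_nC_ox · (W/L) = 1.37 mA/V².
V_ov = V_GS − V_t = 3.09 − 0.724 = 2.37 V.
Since V_DS = 3.99 V ≥ V_ov = 2.37 V, the device is in saturation.
I_D = ½ k_n V_ov² = 0.5 × 1.37 × 2.37² = 3.83 mA.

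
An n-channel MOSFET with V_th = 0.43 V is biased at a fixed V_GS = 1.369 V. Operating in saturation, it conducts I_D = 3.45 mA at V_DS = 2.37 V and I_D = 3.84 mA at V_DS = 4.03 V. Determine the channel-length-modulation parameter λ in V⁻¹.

With V_GS fixed, I_D ∝ (1 + λ V_DS) in saturation, so I_D2/I_D1 = (1 + λ V_DS2)/(1 + λ V_DS1).
3.84/3.45 = 1.113 = (1 + 4.03 λ)/(1 + 2.37 λ).
Solving: λ (I_D1 V_DS2 − I_D2 V_DS1) = I_D2 − I_D1, so λ = (3.84 − 3.45) / (3.45 × 4.03 − 3.84 × 2.37) = 0.39 / 4.8 = 0.0812 V⁻¹.

λ = 0.0812 V⁻¹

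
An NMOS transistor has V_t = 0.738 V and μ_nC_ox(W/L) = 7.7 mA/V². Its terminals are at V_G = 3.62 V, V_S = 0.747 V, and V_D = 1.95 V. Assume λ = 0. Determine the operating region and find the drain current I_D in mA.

Triode; I_D = 14.2 mA

V_GS = V_G − V_S = 3.62 − 0.747 = 2.87 V; V_DS = V_D − V_S = 1.95 − 0.747 = 1.2 V.
V_ov = V_GS − V_t = 2.87 − 0.738 = 2.14 V.
Since V_DS = 1.2 V < V_ov = 2.14 V, the device is in the triode region.
I_D = k_n [V_ov · V_DS − ½ V_DS²] = 7.7 × [2.14 × 1.2 − 0.5 × 1.2²] = 14.2 mA.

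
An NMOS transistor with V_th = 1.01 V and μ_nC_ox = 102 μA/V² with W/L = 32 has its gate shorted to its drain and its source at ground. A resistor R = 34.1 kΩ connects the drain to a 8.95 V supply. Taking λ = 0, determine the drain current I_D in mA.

I_D = 0.222 mA

With gate tied to drain, V_GS = V_DS ≥ V_GS − V_th, so the device is in saturation.
k_n = μ_nC_ox · (W/L) = 3.264 mA/V².
KCL at the drain: ½ k_n (V_GS − V_th)² = (V_DD − V_GS)/R.
Let x = V_GS − 1.01. Then 55.7 x² + x − 7.94 = 0, giving x = 0.369 V (positive root), so V_GS = 1.38 V.
I_D = (V_DD − V_GS)/R = (8.95 − 1.38) / 34.1 = 0.222 mA.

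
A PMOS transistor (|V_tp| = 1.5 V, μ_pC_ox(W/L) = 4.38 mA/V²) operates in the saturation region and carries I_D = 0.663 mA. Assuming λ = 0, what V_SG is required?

V_SG = 2.05 V

In saturation I_D = ½ k_p (V_SG − |V_tp|)², so V_SG − |V_tp| = √(2 I_D / k_p) = √(2 × 0.663 / 4.38) = 0.55 V.
V_SG = 1.5 + 0.55 = 2.05 V.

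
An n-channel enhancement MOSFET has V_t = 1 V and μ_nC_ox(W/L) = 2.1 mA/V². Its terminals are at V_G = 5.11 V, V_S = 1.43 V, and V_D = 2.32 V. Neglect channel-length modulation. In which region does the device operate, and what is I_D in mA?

Triode; I_D = 4.18 mA

V_GS = V_G − V_S = 5.11 − 1.43 = 3.68 V; V_DS = V_D − V_S = 2.32 − 1.43 = 0.89 V.
V_ov = V_GS − V_t = 3.68 − 1 = 2.68 V.
Since V_DS = 0.89 V < V_ov = 2.68 V, the device is in the triode region.
I_D = k_n [V_ov · V_DS − ½ V_DS²] = 2.1 × [2.68 × 0.89 − 0.5 × 0.89²] = 4.18 mA.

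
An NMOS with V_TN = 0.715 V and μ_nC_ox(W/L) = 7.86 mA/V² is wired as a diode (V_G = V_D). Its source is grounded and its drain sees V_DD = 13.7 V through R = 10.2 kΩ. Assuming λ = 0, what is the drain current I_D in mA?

I_D = 1.22 mA

With gate tied to drain, V_GS = V_DS ≥ V_GS − V_TN, so the device is in saturation.
KCL at the drain: ½ k_n (V_GS − V_TN)² = (V_DD − V_GS)/R.
Let x = V_GS − 0.715. Then 40.1 x² + x − 12.98 = 0, giving x = 0.557 V (positive root), so V_GS = 1.27 V.
I_D = (V_DD − V_GS)/R = (13.7 − 1.27) / 10.2 = 1.22 mA.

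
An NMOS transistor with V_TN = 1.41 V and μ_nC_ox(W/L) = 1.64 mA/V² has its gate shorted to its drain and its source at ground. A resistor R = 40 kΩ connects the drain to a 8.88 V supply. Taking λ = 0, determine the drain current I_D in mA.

I_D = 0.175 mA

With gate tied to drain, V_GS = V_DS ≥ V_GS − V_TN, so the device is in saturation.
KCL at the drain: ½ k_n (V_GS − V_TN)² = (V_DD − V_GS)/R.
Let x = V_GS − 1.41. Then 32.8 x² + x − 7.47 = 0, giving x = 0.462 V (positive root), so V_GS = 1.87 V.
I_D = (V_DD − V_GS)/R = (8.88 − 1.87) / 40 = 0.175 mA.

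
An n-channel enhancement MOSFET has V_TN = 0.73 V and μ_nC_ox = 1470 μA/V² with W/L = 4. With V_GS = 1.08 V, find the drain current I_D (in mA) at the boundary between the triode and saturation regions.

At the boundary V_DS = V_ov = V_GS − V_TN = 1.08 − 0.73 = 0.35 V.
k_n = μ_nC_ox · (W/L) = 5.88 mA/V².
I_D = ½ k_n V_ov² = 0.5 × 5.88 × 0.35² = 0.36 mA.

I_D = 0.360 mA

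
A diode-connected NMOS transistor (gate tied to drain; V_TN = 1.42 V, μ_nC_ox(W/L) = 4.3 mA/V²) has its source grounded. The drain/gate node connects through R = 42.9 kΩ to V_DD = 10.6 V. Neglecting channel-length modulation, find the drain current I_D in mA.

I_D = 0.207 mA

With gate tied to drain, V_GS = V_DS ≥ V_GS − V_TN, so the device is in saturation.
KCL at the drain: ½ k_n (V_GS − V_TN)² = (V_DD − V_GS)/R.
Let x = V_GS − 1.42. Then 92.2 x² + x − 9.18 = 0, giving x = 0.31 V (positive root), so V_GS = 1.73 V.
I_D = (V_DD − V_GS)/R = (10.6 − 1.73) / 42.9 = 0.207 mA.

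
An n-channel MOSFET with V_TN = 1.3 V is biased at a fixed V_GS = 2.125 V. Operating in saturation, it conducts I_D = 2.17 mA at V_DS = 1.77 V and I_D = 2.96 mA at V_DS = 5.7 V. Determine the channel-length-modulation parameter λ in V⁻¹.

With V_GS fixed, I_D ∝ (1 + λ V_DS) in saturation, so I_D2/I_D1 = (1 + λ V_DS2)/(1 + λ V_DS1).
2.96/2.17 = 1.364 = (1 + 5.7 λ)/(1 + 1.77 λ).
Solving: λ (I_D1 V_DS2 − I_D2 V_DS1) = I_D2 − I_D1, so λ = (2.96 − 2.17) / (2.17 × 5.7 − 2.96 × 1.77) = 0.79 / 7.13 = 0.111 V⁻¹.

λ = 0.111 V⁻¹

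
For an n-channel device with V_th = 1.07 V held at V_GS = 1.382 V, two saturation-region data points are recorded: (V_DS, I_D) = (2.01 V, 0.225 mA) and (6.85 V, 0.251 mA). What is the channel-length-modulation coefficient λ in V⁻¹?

With V_GS fixed, I_D ∝ (1 + λ V_DS) in saturation, so I_D2/I_D1 = (1 + λ V_DS2)/(1 + λ V_DS1).
0.251/0.225 = 1.116 = (1 + 6.85 λ)/(1 + 2.01 λ).
Solving: λ (I_D1 V_DS2 − I_D2 V_DS1) = I_D2 − I_D1, so λ = (0.251 − 0.225) / (0.225 × 6.85 − 0.251 × 2.01) = 0.026 / 1.04 = 0.0251 V⁻¹.

λ = 0.0251 V⁻¹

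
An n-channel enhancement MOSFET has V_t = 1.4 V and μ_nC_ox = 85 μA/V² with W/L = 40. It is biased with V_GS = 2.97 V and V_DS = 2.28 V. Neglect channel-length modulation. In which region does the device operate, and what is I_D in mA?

Saturation; I_D = 4.19 mA

k_n = μ_nC_ox · (W/L) = 3.4 mA/V².
V_ov = V_GS − V_t = 2.97 − 1.4 = 1.57 V.
Since V_DS = 2.28 V ≥ V_ov = 1.57 V, the device is in saturation.
I_D = ½ k_n V_ov² = 0.5 × 3.4 × 1.57² = 4.19 mA.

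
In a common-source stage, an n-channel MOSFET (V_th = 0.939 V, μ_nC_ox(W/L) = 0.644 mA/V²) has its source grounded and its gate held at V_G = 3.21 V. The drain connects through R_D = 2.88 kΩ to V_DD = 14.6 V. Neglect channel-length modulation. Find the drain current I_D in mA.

I_D = 1.66 mA

V_GS = V_G = 3.21 V, so V_ov = 3.21 − 0.939 = 2.27 V.
Assume saturation: I_D = ½ k_n V_ov² = 0.5 × 0.644 × 2.27² = 1.66 mA, giving V_DS = V_DD − I_D R_D = 14.6 − 1.66 × 2.88 = 9.82 V.
V_DS = 9.82 V ≥ V_ov = 2.27 V, confirming saturation.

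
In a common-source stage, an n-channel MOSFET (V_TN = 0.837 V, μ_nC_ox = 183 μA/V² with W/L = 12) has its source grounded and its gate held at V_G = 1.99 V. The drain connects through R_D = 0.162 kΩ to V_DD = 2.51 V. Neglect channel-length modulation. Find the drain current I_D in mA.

V_GS = V_G = 1.99 V, so V_ov = 1.99 − 0.837 = 1.15 V.
k_n = μ_nC_ox · (W/L) = 2.196 mA/V².
Assume saturation: I_D = ½ k_n V_ov² = 0.5 × 2.196 × 1.15² = 1.46 mA, giving V_DS = V_DD − I_D R_D = 2.51 − 1.46 × 0.162 = 2.27 V.
V_DS = 2.27 V ≥ V_ov = 1.15 V, confirming saturation.

I_D = 1.46 mA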